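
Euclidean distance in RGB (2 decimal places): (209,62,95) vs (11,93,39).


d = √[(R₁-R₂)² + (G₁-G₂)² + (B₁-B₂)²]
d = √[(209-11)² + (62-93)² + (95-39)²]
d = √[39204 + 961 + 3136]
d = √43301
d ≈ 208.09


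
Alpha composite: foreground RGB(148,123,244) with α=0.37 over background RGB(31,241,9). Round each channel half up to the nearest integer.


C = α×F + (1-α)×B, with 1-α = 0.63
R: 0.37×148 + 0.63×31 = 54.76 + 19.53 = 74.29 → 74
G: 0.37×123 + 0.63×241 = 45.51 + 151.83 = 197.34 → 197
B: 0.37×244 + 0.63×9 = 90.28 + 5.67 = 95.95 → 96
= RGB(74, 197, 96)


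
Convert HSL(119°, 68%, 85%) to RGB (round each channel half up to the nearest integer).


H=119°, S=0.68, L=0.85
C = (1-|2L-1|)×S = (1-|0.70|)×0.68 = 0.204
H' = H/60 = 119/60 ≈ 1.9833; X = C×(1-|H' mod 2 - 1|) = 0.0034
m = L - C/2 = 0.85 - 0.102 = 0.748
Sector ⌊H'⌋ = 1 → (R',G',B') = (0.0034, 0.204, 0.0)
RGB = ((R'+m)×255, (G'+m)×255, (B'+m)×255) = (191.607, 242.76, 190.74)
Round half up → RGB(192, 243, 191)


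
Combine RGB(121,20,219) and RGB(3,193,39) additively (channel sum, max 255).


Additive: each channel = min(255, C₁+C₂)
R: 121+3 = 124 → 124
G: 20+193 = 213 → 213
B: 219+39 = 258 → 255
= RGB(124, 213, 255)


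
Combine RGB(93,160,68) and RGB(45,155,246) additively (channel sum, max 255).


Additive: each channel = min(255, C₁+C₂)
R: 93+45 = 138 → 138
G: 160+155 = 315 → 255
B: 68+246 = 314 → 255
= RGB(138, 255, 255)


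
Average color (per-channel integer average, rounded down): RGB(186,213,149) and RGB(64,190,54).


Midpoint: each channel = ⌊(C₁+C₂)/2⌋
R: ⌊(186+64)/2⌋ = 125
G: ⌊(213+190)/2⌋ = 201
B: ⌊(149+54)/2⌋ = 101
= RGB(125, 201, 101)


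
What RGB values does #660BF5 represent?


66 → 102 (R)
0B → 11 (G)
F5 → 245 (B)
= RGB(102, 11, 245)


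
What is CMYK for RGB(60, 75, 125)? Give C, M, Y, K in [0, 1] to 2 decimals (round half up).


R'=60/255≈0.2353, G'=75/255≈0.2941, B'=125/255≈0.4902
K = 1 - max(R',G',B') = 1 - 125/255 = 130/255 = 0.50980… → 0.51
(1-R'-K)/(1-K) simplifies to (max-R)/max with max = 125:
C = (125-60)/125 = 65/125 = 0.52 → 0.52
M = (125-75)/125 = 50/125 = 0.4 → 0.40
Y = (125-125)/125 = 0/125 = 0 → 0.00
= CMYK(0.52, 0.40, 0.00, 0.51)


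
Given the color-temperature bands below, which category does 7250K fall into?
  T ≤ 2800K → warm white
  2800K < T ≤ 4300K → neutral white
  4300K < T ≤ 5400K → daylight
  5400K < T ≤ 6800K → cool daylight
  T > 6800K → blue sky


Temperature: 7250K
7250K > 6800K → blue sky
Classification: blue sky


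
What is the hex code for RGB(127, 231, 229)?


R = 127 → 7F (hex)
G = 231 → E7 (hex)
B = 229 → E5 (hex)
Hex = #7FE7E5


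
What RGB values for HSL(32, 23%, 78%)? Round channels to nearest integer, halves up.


H=32°, S=0.23, L=0.78
C = (1-|2L-1|)×S = (1-|0.56|)×0.23 = 0.1012
H' = H/60 = 32/60 ≈ 0.5333; X = C×(1-|H' mod 2 - 1|) ≈ 0.0540
m = L - C/2 = 0.78 - 0.0506 = 0.7294
Sector ⌊H'⌋ = 0 → (R',G',B') = (0.1012, ≈0.0540, 0.0)
RGB = ((R'+m)×255, (G'+m)×255, (B'+m)×255) = (211.803, 199.7602, 185.997)
Round half up → RGB(212, 200, 186)


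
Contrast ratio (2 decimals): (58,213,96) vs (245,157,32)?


Linearize each sRGB channel c=v/255: c/12.92 if c ≤ 0.04045 else ((c+0.055)/1.055)^2.4
L = 0.2126×R_lin + 0.7152×G_lin + 0.0722×B_lin
Color 1 (58,213,96):
  R=58: 58/255≈0.2275 > 0.04045 → ((0.2275+0.055)/1.055)^2.4 ≈ 0.04231
  G=213: 213/255≈0.8353 > 0.04045 → ((0.8353+0.055)/1.055)^2.4 ≈ 0.66539
  B=96: 96/255≈0.3765 > 0.04045 → ((0.3765+0.055)/1.055)^2.4 ≈ 0.11697
  L1 = 0.2126×0.04231 + 0.7152×0.66539 + 0.0722×0.11697 ≈ 0.49333
Color 2 (245,157,32):
  R=245: 245/255≈0.9608 > 0.04045 → ((0.9608+0.055)/1.055)^2.4 ≈ 0.91310
  G=157: 157/255≈0.6157 > 0.04045 → ((0.6157+0.055)/1.055)^2.4 ≈ 0.33716
  B=32: 32/255≈0.1255 > 0.04045 → ((0.1255+0.055)/1.055)^2.4 ≈ 0.01444
  L2 = 0.2126×0.91310 + 0.7152×0.33716 + 0.0722×0.01444 ≈ 0.43631
Lighter = 0.49333, Darker = 0.43631
Ratio = (L_lighter + 0.05) / (L_darker + 0.05)
Ratio = (0.49333 + 0.05) / (0.43631 + 0.05) = 0.54333 / 0.48631 ≈ 1.1172
Ratio ≈ 1.12:1


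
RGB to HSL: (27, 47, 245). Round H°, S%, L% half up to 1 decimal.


Normalize: R'=27/255≈0.1059, G'=47/255≈0.1843, B'=245/255≈0.9608
Max=245/255, Min=27/255, Δ=Max-Min=218/255
L = (Max+Min)/2 = (245+27)/510 = 272/510 = 0.53333… → L = 53.3%
L > 0.5 → S = Δ/(2-Max-Min) = 218/(510-245-27) = 218/238 = 0.91596… → S = 91.6%
(the 1/255 factors cancel in S and H, so raw channel differences can be used)
Max is B' → H = 60 × ((R-G)/Δ + 4) = 60 × ((27-47)/218 + 4)
  -20/218 + 4 = -0.0917… + 4 = 3.9082…
  H = 60 × 3.9082… = 234.495…° → H = 234.5°
= HSL(234.5°, 91.6%, 53.3%)


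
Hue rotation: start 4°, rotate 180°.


New hue = (H + rotation) mod 360
New hue = (4 + 180) mod 360
= 184 mod 360
= 184°


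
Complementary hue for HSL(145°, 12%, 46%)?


Complement = opposite side of color wheel = hue + 180°
H' = (145 + 180) mod 360 = 325°
S and L unchanged.
= HSL(325°, 12%, 46%)


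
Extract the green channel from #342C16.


Color: #342C16
R = 34 = 52
G = 2C = 44
B = 16 = 22
Green = 44


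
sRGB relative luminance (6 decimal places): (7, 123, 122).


Linearize each channel (sRGB transfer function): c = v/255; c_lin = c/12.92 if c ≤ 0.04045, else ((c+0.055)/1.055)^2.4
  R: 7/255 ≈ 0.027451 ≤ 0.04045 → 0.027451/12.92 ≈ 0.002125
  G: 123/255 ≈ 0.482353 > 0.04045 → ((0.482353+0.055)/1.055)^2.4 ≈ 0.198069
  B: 122/255 ≈ 0.478431 > 0.04045 → ((0.478431+0.055)/1.055)^2.4 ≈ 0.194618
R_lin = 0.002125, G_lin = 0.198069, B_lin = 0.194618
L = 0.2126×R + 0.7152×G + 0.0722×B
L = 0.2126×0.002125 + 0.7152×0.198069 + 0.0722×0.194618
L ≈ 0.156162


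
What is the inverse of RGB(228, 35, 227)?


Invert: (255-R, 255-G, 255-B)
R: 255-228 = 27
G: 255-35 = 220
B: 255-227 = 28
= RGB(27, 220, 28)


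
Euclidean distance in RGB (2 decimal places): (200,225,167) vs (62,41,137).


d = √[(R₁-R₂)² + (G₁-G₂)² + (B₁-B₂)²]
d = √[(200-62)² + (225-41)² + (167-137)²]
d = √[19044 + 33856 + 900]
d = √53800
d ≈ 231.95


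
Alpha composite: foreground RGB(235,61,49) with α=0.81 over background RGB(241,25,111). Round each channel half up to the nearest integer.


C = α×F + (1-α)×B, with 1-α = 0.19
R: 0.81×235 + 0.19×241 = 190.35 + 45.79 = 236.14 → 236
G: 0.81×61 + 0.19×25 = 49.41 + 4.75 = 54.16 → 54
B: 0.81×49 + 0.19×111 = 39.69 + 21.09 = 60.78 → 61
= RGB(236, 54, 61)


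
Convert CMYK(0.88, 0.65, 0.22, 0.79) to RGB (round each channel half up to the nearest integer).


R = 255 × (1-C) × (1-K) = 255 × 0.12 × 0.21 = 6.426 → 6
G = 255 × (1-M) × (1-K) = 255 × 0.35 × 0.21 = 18.7425 → 19
B = 255 × (1-Y) × (1-K) = 255 × 0.78 × 0.21 = 41.769 → 42
= RGB(6, 19, 42)


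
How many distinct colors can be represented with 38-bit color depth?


Colors = 2^bits = 2^38
= 274,877,906,944 colors


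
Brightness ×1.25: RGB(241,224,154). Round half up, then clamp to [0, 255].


Multiply each channel by 1.25, round half up, clamp to [0, 255]
R: 241×1.25 = 301.25 → round → 301 → clamp → 255
G: 224×1.25 = 280 → clamp → 255
B: 154×1.25 = 192.5 → round → 193
= RGB(255, 255, 193)


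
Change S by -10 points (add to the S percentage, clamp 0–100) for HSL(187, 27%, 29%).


Original S = 27%
Adjustment = -10 percentage points
New S = 27 + (-10) = 17
Clamp to [0, 100] → 17
= HSL(187°, 17%, 29%)


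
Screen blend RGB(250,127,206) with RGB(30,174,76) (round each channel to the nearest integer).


Screen: C = 255 - (255-A)×(255-B)/255, rounded to nearest integer
R: 255 - (255-250)×(255-30)/255 = 255 - 1125/255 ≈ 255 - 4.412 = 250.588 → 251
G: 255 - (255-127)×(255-174)/255 = 255 - 10368/255 ≈ 255 - 40.659 = 214.341 → 214
B: 255 - (255-206)×(255-76)/255 = 255 - 8771/255 ≈ 255 - 34.396 = 220.604 → 221
= RGB(251, 214, 221)


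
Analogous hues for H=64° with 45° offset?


Base hue: 64°
Left analog: (64 - 45) mod 360 = 19°
Right analog: (64 + 45) mod 360 = 109°
Analogous hues = 19° and 109°


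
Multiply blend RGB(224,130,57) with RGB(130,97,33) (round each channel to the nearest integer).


Multiply: C = A×B/255, rounded to nearest integer
R: 224×130/255 = 29120/255 ≈ 114.196 → 114
G: 130×97/255 = 12610/255 ≈ 49.451 → 49
B: 57×33/255 = 1881/255 ≈ 7.376 → 7
= RGB(114, 49, 7)


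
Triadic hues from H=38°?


Triadic: equally spaced at 120° intervals
H1 = 38°
H2 = (38 + 120) mod 360 = 158°
H3 = (38 + 240) mod 360 = 278°
Triadic = 38°, 158°, 278°


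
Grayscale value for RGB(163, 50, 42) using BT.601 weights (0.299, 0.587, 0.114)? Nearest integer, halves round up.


Gray = 0.299×R + 0.587×G + 0.114×B
Gray = 0.299×163 + 0.587×50 + 0.114×42
Gray = 48.737 + 29.350 + 4.788
Gray = 82.875 → round half up → 83
Gray = 83


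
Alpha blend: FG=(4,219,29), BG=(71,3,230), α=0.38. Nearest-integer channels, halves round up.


C = α×F + (1-α)×B, with 1-α = 0.62
R: 0.38×4 + 0.62×71 = 1.52 + 44.02 = 45.54 → 46
G: 0.38×219 + 0.62×3 = 83.22 + 1.86 = 85.08 → 85
B: 0.38×29 + 0.62×230 = 11.02 + 142.60 = 153.62 → 154
= RGB(46, 85, 154)


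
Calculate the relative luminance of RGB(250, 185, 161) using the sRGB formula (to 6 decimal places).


Linearize each channel (sRGB transfer function): c = v/255; c_lin = c/12.92 if c ≤ 0.04045, else ((c+0.055)/1.055)^2.4
  R: 250/255 ≈ 0.980392 > 0.04045 → ((0.980392+0.055)/1.055)^2.4 ≈ 0.955973
  G: 185/255 ≈ 0.725490 > 0.04045 → ((0.725490+0.055)/1.055)^2.4 ≈ 0.485150
  B: 161/255 ≈ 0.631373 > 0.04045 → ((0.631373+0.055)/1.055)^2.4 ≈ 0.356400
R_lin = 0.955973, G_lin = 0.485150, B_lin = 0.356400
L = 0.2126×R + 0.7152×G + 0.0722×B
L = 0.2126×0.955973 + 0.7152×0.485150 + 0.0722×0.356400
L ≈ 0.575951


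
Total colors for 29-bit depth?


Colors = 2^bits = 2^29
= 536,870,912 colors


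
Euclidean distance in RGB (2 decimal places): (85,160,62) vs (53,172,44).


d = √[(R₁-R₂)² + (G₁-G₂)² + (B₁-B₂)²]
d = √[(85-53)² + (160-172)² + (62-44)²]
d = √[1024 + 144 + 324]
d = √1492
d ≈ 38.63


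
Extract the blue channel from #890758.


Color: #890758
R = 89 = 137
G = 07 = 7
B = 58 = 88
Blue = 88


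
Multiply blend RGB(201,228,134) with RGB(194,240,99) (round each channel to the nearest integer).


Multiply: C = A×B/255, rounded to nearest integer
R: 201×194/255 = 38994/255 ≈ 152.918 → 153
G: 228×240/255 = 54720/255 ≈ 214.588 → 215
B: 134×99/255 = 13266/255 ≈ 52.024 → 52
= RGB(153, 215, 52)


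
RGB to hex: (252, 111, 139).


R = 252 → FC (hex)
G = 111 → 6F (hex)
B = 139 → 8B (hex)
Hex = #FC6F8B


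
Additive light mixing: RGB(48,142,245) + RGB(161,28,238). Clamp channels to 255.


Additive: each channel = min(255, C₁+C₂)
R: 48+161 = 209 → 209
G: 142+28 = 170 → 170
B: 245+238 = 483 → 255
= RGB(209, 170, 255)


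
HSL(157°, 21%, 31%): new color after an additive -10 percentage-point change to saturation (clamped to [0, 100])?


Original S = 21%
Adjustment = -10 percentage points
New S = 21 + (-10) = 11
Clamp to [0, 100] → 11
= HSL(157°, 11%, 31%)


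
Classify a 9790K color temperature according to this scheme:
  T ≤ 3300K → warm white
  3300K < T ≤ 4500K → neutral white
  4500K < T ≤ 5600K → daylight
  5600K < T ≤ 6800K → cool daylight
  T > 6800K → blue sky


Temperature: 9790K
9790K > 6800K → blue sky
Classification: blue sky


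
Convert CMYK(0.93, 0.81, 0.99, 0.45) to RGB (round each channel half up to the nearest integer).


R = 255 × (1-C) × (1-K) = 255 × 0.07 × 0.55 = 9.8175 → 10
G = 255 × (1-M) × (1-K) = 255 × 0.19 × 0.55 = 26.6475 → 27
B = 255 × (1-Y) × (1-K) = 255 × 0.01 × 0.55 = 1.4025 → 1
= RGB(10, 27, 1)


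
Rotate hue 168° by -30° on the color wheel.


New hue = (H + rotation) mod 360
New hue = (168 -30) mod 360
= 138 mod 360
= 138°


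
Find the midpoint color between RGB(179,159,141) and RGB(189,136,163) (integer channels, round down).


Midpoint: each channel = ⌊(C₁+C₂)/2⌋
R: ⌊(179+189)/2⌋ = 184
G: ⌊(159+136)/2⌋ = 147
B: ⌊(141+163)/2⌋ = 152
= RGB(184, 147, 152)


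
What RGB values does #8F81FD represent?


8F → 143 (R)
81 → 129 (G)
FD → 253 (B)
= RGB(143, 129, 253)


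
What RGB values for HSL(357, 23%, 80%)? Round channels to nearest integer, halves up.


H=357°, S=0.23, L=0.80
C = (1-|2L-1|)×S = (1-|0.60|)×0.23 = 0.092
H' = H/60 = 357/60 ≈ 5.9500; X = C×(1-|H' mod 2 - 1|) = 0.0046
m = L - C/2 = 0.80 - 0.046 = 0.754
Sector ⌊H'⌋ = 5 → (R',G',B') = (0.092, 0.0, 0.0046)
RGB = ((R'+m)×255, (G'+m)×255, (B'+m)×255) = (215.73, 192.27, 193.443)
Round half up → RGB(216, 192, 193)


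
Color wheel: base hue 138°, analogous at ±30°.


Base hue: 138°
Left analog: (138 - 30) mod 360 = 108°
Right analog: (138 + 30) mod 360 = 168°
Analogous hues = 108° and 168°


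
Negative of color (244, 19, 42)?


Invert: (255-R, 255-G, 255-B)
R: 255-244 = 11
G: 255-19 = 236
B: 255-42 = 213
= RGB(11, 236, 213)


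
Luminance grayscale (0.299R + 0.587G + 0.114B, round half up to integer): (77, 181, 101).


Gray = 0.299×R + 0.587×G + 0.114×B
Gray = 0.299×77 + 0.587×181 + 0.114×101
Gray = 23.023 + 106.247 + 11.514
Gray = 140.784 → round half up → 141
Gray = 141


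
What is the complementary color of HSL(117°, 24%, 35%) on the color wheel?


Complement = opposite side of color wheel = hue + 180°
H' = (117 + 180) mod 360 = 297°
S and L unchanged.
= HSL(297°, 24%, 35%)


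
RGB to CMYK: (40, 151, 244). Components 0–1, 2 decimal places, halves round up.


R'=40/255≈0.1569, G'=151/255≈0.5922, B'=244/255≈0.9569
K = 1 - max(R',G',B') = 1 - 244/255 = 11/255 = 0.04313… → 0.04
(1-R'-K)/(1-K) simplifies to (max-R)/max with max = 244:
C = (244-40)/244 = 204/244 = 0.83606… → 0.84
M = (244-151)/244 = 93/244 = 0.38114… → 0.38
Y = (244-244)/244 = 0/244 = 0 → 0.00
= CMYK(0.84, 0.38, 0.00, 0.04)


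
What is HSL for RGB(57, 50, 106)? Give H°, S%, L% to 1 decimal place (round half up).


Normalize: R'=57/255≈0.2235, G'=50/255≈0.1961, B'=106/255≈0.4157
Max=106/255, Min=50/255, Δ=Max-Min=56/255
L = (Max+Min)/2 = (106+50)/510 = 156/510 = 0.30588… → L = 30.6%
L ≤ 0.5 → S = Δ/(Max+Min) = 56/(106+50) = 56/156 = 0.35897… → S = 35.9%
(the 1/255 factors cancel in S and H, so raw channel differences can be used)
Max is B' → H = 60 × ((R-G)/Δ + 4) = 60 × ((57-50)/56 + 4)
  7/56 + 4 = 0.125 + 4 = 4.125
  H = 60 × 4.125 = 247.5° → H = 247.5°
= HSL(247.5°, 35.9%, 30.6%)


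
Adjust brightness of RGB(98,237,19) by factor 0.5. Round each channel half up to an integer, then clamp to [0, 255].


Multiply each channel by 0.5, round half up, clamp to [0, 255]
R: 98×0.5 = 49
G: 237×0.5 = 118.5 → round → 119
B: 19×0.5 = 9.5 → round → 10
= RGB(49, 119, 10)


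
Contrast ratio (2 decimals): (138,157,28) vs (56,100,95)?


Linearize each sRGB channel c=v/255: c/12.92 if c ≤ 0.04045 else ((c+0.055)/1.055)^2.4
L = 0.2126×R_lin + 0.7152×G_lin + 0.0722×B_lin
Color 1 (138,157,28):
  R=138: 138/255≈0.5412 > 0.04045 → ((0.5412+0.055)/1.055)^2.4 ≈ 0.25415
  G=157: 157/255≈0.6157 > 0.04045 → ((0.6157+0.055)/1.055)^2.4 ≈ 0.33716
  B=28: 28/255≈0.1098 > 0.04045 → ((0.1098+0.055)/1.055)^2.4 ≈ 0.01161
  L1 = 0.2126×0.25415 + 0.7152×0.33716 + 0.0722×0.01161 ≈ 0.29601
Color 2 (56,100,95):
  R=56: 56/255≈0.2196 > 0.04045 → ((0.2196+0.055)/1.055)^2.4 ≈ 0.03955
  G=100: 100/255≈0.3922 > 0.04045 → ((0.3922+0.055)/1.055)^2.4 ≈ 0.12744
  B=95: 95/255≈0.3725 > 0.04045 → ((0.3725+0.055)/1.055)^2.4 ≈ 0.11444
  L2 = 0.2126×0.03955 + 0.7152×0.12744 + 0.0722×0.11444 ≈ 0.10781
Lighter = 0.29601, Darker = 0.10781
Ratio = (L_lighter + 0.05) / (L_darker + 0.05)
Ratio = (0.29601 + 0.05) / (0.10781 + 0.05) = 0.34601 / 0.15781 ≈ 2.1925
Ratio ≈ 2.19:1


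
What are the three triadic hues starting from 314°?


Triadic: equally spaced at 120° intervals
H1 = 314°
H2 = (314 + 120) mod 360 = 74°
H3 = (314 + 240) mod 360 = 194°
Triadic = 314°, 74°, 194°


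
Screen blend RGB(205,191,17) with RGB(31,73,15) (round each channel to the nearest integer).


Screen: C = 255 - (255-A)×(255-B)/255, rounded to nearest integer
R: 255 - (255-205)×(255-31)/255 = 255 - 11200/255 ≈ 255 - 43.922 = 211.078 → 211
G: 255 - (255-191)×(255-73)/255 = 255 - 11648/255 ≈ 255 - 45.678 = 209.322 → 209
B: 255 - (255-17)×(255-15)/255 = 255 - 57120/255 ≈ 255 - 224.000 = 31.000 → 31
= RGB(211, 209, 31)


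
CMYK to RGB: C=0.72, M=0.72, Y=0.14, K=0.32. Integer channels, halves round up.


R = 255 × (1-C) × (1-K) = 255 × 0.28 × 0.68 = 48.552 → 49
G = 255 × (1-M) × (1-K) = 255 × 0.28 × 0.68 = 48.552 → 49
B = 255 × (1-Y) × (1-K) = 255 × 0.86 × 0.68 = 149.124 → 149
= RGB(49, 49, 149)


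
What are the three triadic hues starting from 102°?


Triadic: equally spaced at 120° intervals
H1 = 102°
H2 = (102 + 120) mod 360 = 222°
H3 = (102 + 240) mod 360 = 342°
Triadic = 102°, 222°, 342°


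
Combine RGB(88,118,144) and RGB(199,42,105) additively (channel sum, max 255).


Additive: each channel = min(255, C₁+C₂)
R: 88+199 = 287 → 255
G: 118+42 = 160 → 160
B: 144+105 = 249 → 249
= RGB(255, 160, 249)


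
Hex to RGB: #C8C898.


C8 → 200 (R)
C8 → 200 (G)
98 → 152 (B)
= RGB(200, 200, 152)


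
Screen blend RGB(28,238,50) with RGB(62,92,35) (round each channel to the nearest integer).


Screen: C = 255 - (255-A)×(255-B)/255, rounded to nearest integer
R: 255 - (255-28)×(255-62)/255 = 255 - 43811/255 ≈ 255 - 171.808 = 83.192 → 83
G: 255 - (255-238)×(255-92)/255 = 255 - 2771/255 ≈ 255 - 10.867 = 244.133 → 244
B: 255 - (255-50)×(255-35)/255 = 255 - 45100/255 ≈ 255 - 176.863 = 78.137 → 78
= RGB(83, 244, 78)


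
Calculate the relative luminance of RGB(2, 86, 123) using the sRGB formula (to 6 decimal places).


Linearize each channel (sRGB transfer function): c = v/255; c_lin = c/12.92 if c ≤ 0.04045, else ((c+0.055)/1.055)^2.4
  R: 2/255 ≈ 0.007843 ≤ 0.04045 → 0.007843/12.92 ≈ 0.000607
  G: 86/255 ≈ 0.337255 > 0.04045 → ((0.337255+0.055)/1.055)^2.4 ≈ 0.093059
  B: 123/255 ≈ 0.482353 > 0.04045 → ((0.482353+0.055)/1.055)^2.4 ≈ 0.198069
R_lin = 0.000607, G_lin = 0.093059, B_lin = 0.198069
L = 0.2126×R + 0.7152×G + 0.0722×B
L = 0.2126×0.000607 + 0.7152×0.093059 + 0.0722×0.198069
L ≈ 0.080985


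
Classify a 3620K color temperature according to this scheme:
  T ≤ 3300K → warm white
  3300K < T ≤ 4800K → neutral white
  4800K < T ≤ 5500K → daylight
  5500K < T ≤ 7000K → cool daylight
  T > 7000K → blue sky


Temperature: 3620K
3300K < 3620K ≤ 4800K → neutral white
Classification: neutral white


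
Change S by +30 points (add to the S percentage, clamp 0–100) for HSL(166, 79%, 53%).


Original S = 79%
Adjustment = +30 percentage points
New S = 79 + (30) = 109
Clamp to [0, 100] → 100
= HSL(166°, 100%, 53%)


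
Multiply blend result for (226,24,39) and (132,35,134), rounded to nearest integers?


Multiply: C = A×B/255, rounded to nearest integer
R: 226×132/255 = 29832/255 ≈ 116.988 → 117
G: 24×35/255 = 840/255 ≈ 3.294 → 3
B: 39×134/255 = 5226/255 ≈ 20.494 → 20
= RGB(117, 3, 20)


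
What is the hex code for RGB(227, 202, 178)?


R = 227 → E3 (hex)
G = 202 → CA (hex)
B = 178 → B2 (hex)
Hex = #E3CAB2


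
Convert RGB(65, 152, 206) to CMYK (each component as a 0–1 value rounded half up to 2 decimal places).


R'=65/255≈0.2549, G'=152/255≈0.5961, B'=206/255≈0.8078
K = 1 - max(R',G',B') = 1 - 206/255 = 49/255 = 0.19215… → 0.19
(1-R'-K)/(1-K) simplifies to (max-R)/max with max = 206:
C = (206-65)/206 = 141/206 = 0.68446… → 0.68
M = (206-152)/206 = 54/206 = 0.26213… → 0.26
Y = (206-206)/206 = 0/206 = 0 → 0.00
= CMYK(0.68, 0.26, 0.00, 0.19)


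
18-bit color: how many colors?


Colors = 2^bits = 2^18
= 262,144 colors


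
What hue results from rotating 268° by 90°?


New hue = (H + rotation) mod 360
New hue = (268 + 90) mod 360
= 358 mod 360
= 358°


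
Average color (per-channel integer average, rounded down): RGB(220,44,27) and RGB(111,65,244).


Midpoint: each channel = ⌊(C₁+C₂)/2⌋
R: ⌊(220+111)/2⌋ = 165
G: ⌊(44+65)/2⌋ = 54
B: ⌊(27+244)/2⌋ = 135
= RGB(165, 54, 135)


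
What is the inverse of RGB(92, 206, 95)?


Invert: (255-R, 255-G, 255-B)
R: 255-92 = 163
G: 255-206 = 49
B: 255-95 = 160
= RGB(163, 49, 160)


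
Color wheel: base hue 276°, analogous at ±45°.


Base hue: 276°
Left analog: (276 - 45) mod 360 = 231°
Right analog: (276 + 45) mod 360 = 321°
Analogous hues = 231° and 321°


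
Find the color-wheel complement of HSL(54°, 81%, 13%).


Complement = opposite side of color wheel = hue + 180°
H' = (54 + 180) mod 360 = 234°
S and L unchanged.
= HSL(234°, 81%, 13%)


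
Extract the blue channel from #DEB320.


Color: #DEB320
R = DE = 222
G = B3 = 179
B = 20 = 32
Blue = 32


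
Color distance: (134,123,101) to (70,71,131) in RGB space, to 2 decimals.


d = √[(R₁-R₂)² + (G₁-G₂)² + (B₁-B₂)²]
d = √[(134-70)² + (123-71)² + (101-131)²]
d = √[4096 + 2704 + 900]
d = √7700
d ≈ 87.75


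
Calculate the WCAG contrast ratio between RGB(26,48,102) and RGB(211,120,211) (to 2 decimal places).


Linearize each sRGB channel c=v/255: c/12.92 if c ≤ 0.04045 else ((c+0.055)/1.055)^2.4
L = 0.2126×R_lin + 0.7152×G_lin + 0.0722×B_lin
Color 1 (26,48,102):
  R=26: 26/255≈0.1020 > 0.04045 → ((0.1020+0.055)/1.055)^2.4 ≈ 0.01033
  G=48: 48/255≈0.1882 > 0.04045 → ((0.1882+0.055)/1.055)^2.4 ≈ 0.02956
  B=102: 102/255≈0.4000 > 0.04045 → ((0.4000+0.055)/1.055)^2.4 ≈ 0.13287
  L1 = 0.2126×0.01033 + 0.7152×0.02956 + 0.0722×0.13287 ≈ 0.03293
Color 2 (211,120,211):
  R=211: 211/255≈0.8275 > 0.04045 → ((0.8275+0.055)/1.055)^2.4 ≈ 0.65141
  G=120: 120/255≈0.4706 > 0.04045 → ((0.4706+0.055)/1.055)^2.4 ≈ 0.18782
  B=211: 211/255≈0.8275 > 0.04045 → ((0.8275+0.055)/1.055)^2.4 ≈ 0.65141
  L2 = 0.2126×0.65141 + 0.7152×0.18782 + 0.0722×0.65141 ≈ 0.31985
Lighter = 0.31985, Darker = 0.03293
Ratio = (L_lighter + 0.05) / (L_darker + 0.05)
Ratio = (0.31985 + 0.05) / (0.03293 + 0.05) = 0.36985 / 0.08293 ≈ 4.4599
Ratio ≈ 4.46:1


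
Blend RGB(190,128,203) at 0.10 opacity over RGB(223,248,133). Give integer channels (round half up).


C = α×F + (1-α)×B, with 1-α = 0.90
R: 0.10×190 + 0.90×223 = 19.00 + 200.70 = 219.70 → 220
G: 0.10×128 + 0.90×248 = 12.80 + 223.20 = 236.00 → 236
B: 0.10×203 + 0.90×133 = 20.30 + 119.70 = 140.00 → 140
= RGB(220, 236, 140)


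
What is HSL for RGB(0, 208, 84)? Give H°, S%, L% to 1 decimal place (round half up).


Normalize: R'=0/255≈0.0000, G'=208/255≈0.8157, B'=84/255≈0.3294
Max=208/255, Min=0/255, Δ=Max-Min=208/255
L = (Max+Min)/2 = (208+0)/510 = 208/510 = 0.40784… → L = 40.8%
L ≤ 0.5 → S = Δ/(Max+Min) = 208/(208+0) = 208/208 = 1 → S = 100.0%
(the 1/255 factors cancel in S and H, so raw channel differences can be used)
Max is G' → H = 60 × ((B-R)/Δ + 2) = 60 × ((84-0)/208 + 2)
  84/208 + 2 = 0.4038… + 2 = 2.4038…
  H = 60 × 2.4038… = 144.230…° → H = 144.2°
= HSL(144.2°, 100.0%, 40.8%)


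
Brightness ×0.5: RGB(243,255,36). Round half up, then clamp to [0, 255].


Multiply each channel by 0.5, round half up, clamp to [0, 255]
R: 243×0.5 = 121.5 → round → 122
G: 255×0.5 = 127.5 → round → 128
B: 36×0.5 = 18
= RGB(122, 128, 18)


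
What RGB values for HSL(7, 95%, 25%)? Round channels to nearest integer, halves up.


H=7°, S=0.95, L=0.25
C = (1-|2L-1|)×S = (1-|-0.50|)×0.95 = 0.475
H' = H/60 = 7/60 ≈ 0.1167; X = C×(1-|H' mod 2 - 1|) ≈ 0.0554
m = L - C/2 = 0.25 - 0.2375 = 0.0125
Sector ⌊H'⌋ = 0 → (R',G',B') = (0.475, ≈0.0554, 0.0)
RGB = ((R'+m)×255, (G'+m)×255, (B'+m)×255) = (124.3125, 17.31875, 3.1875)
Round half up → RGB(124, 17, 3)


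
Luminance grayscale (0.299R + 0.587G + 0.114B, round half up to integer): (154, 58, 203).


Gray = 0.299×R + 0.587×G + 0.114×B
Gray = 0.299×154 + 0.587×58 + 0.114×203
Gray = 46.046 + 34.046 + 23.142
Gray = 103.234 → round half up → 103
Gray = 103


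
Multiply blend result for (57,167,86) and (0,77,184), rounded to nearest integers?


Multiply: C = A×B/255, rounded to nearest integer
R: 57×0/255 = 0/255 ≈ 0.000 → 0
G: 167×77/255 = 12859/255 ≈ 50.427 → 50
B: 86×184/255 = 15824/255 ≈ 62.055 → 62
= RGB(0, 50, 62)


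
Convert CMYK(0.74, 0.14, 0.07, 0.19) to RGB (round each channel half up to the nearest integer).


R = 255 × (1-C) × (1-K) = 255 × 0.26 × 0.81 = 53.703 → 54
G = 255 × (1-M) × (1-K) = 255 × 0.86 × 0.81 = 177.633 → 178
B = 255 × (1-Y) × (1-K) = 255 × 0.93 × 0.81 = 192.0915 → 192
= RGB(54, 178, 192)


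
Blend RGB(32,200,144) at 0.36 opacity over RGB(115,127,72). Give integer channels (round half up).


C = α×F + (1-α)×B, with 1-α = 0.64
R: 0.36×32 + 0.64×115 = 11.52 + 73.60 = 85.12 → 85
G: 0.36×200 + 0.64×127 = 72.00 + 81.28 = 153.28 → 153
B: 0.36×144 + 0.64×72 = 51.84 + 46.08 = 97.92 → 98
= RGB(85, 153, 98)


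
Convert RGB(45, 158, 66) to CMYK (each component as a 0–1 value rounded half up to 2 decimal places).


R'=45/255≈0.1765, G'=158/255≈0.6196, B'=66/255≈0.2588
K = 1 - max(R',G',B') = 1 - 158/255 = 97/255 = 0.38039… → 0.38
(1-R'-K)/(1-K) simplifies to (max-R)/max with max = 158:
C = (158-45)/158 = 113/158 = 0.71518… → 0.72
M = (158-158)/158 = 0/158 = 0 → 0.00
Y = (158-66)/158 = 92/158 = 0.58227… → 0.58
= CMYK(0.72, 0.00, 0.58, 0.38)


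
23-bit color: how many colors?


Colors = 2^bits = 2^23
= 8,388,608 colors


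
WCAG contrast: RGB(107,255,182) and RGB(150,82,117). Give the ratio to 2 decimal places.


Linearize each sRGB channel c=v/255: c/12.92 if c ≤ 0.04045 else ((c+0.055)/1.055)^2.4
L = 0.2126×R_lin + 0.7152×G_lin + 0.0722×B_lin
Color 1 (107,255,182):
  R=107: 107/255≈0.4196 > 0.04045 → ((0.4196+0.055)/1.055)^2.4 ≈ 0.14703
  G=255: 255/255≈1.0000 > 0.04045 → ((1.0000+0.055)/1.055)^2.4 ≈ 1.00000
  B=182: 182/255≈0.7137 > 0.04045 → ((0.7137+0.055)/1.055)^2.4 ≈ 0.46778
  L1 = 0.2126×0.14703 + 0.7152×1.00000 + 0.0722×0.46778 ≈ 0.78023
Color 2 (150,82,117):
  R=150: 150/255≈0.5882 > 0.04045 → ((0.5882+0.055)/1.055)^2.4 ≈ 0.30499
  G=82: 82/255≈0.3216 > 0.04045 → ((0.3216+0.055)/1.055)^2.4 ≈ 0.08438
  B=117: 117/255≈0.4588 > 0.04045 → ((0.4588+0.055)/1.055)^2.4 ≈ 0.17789
  L2 = 0.2126×0.30499 + 0.7152×0.08438 + 0.0722×0.17789 ≈ 0.13803
Lighter = 0.78023, Darker = 0.13803
Ratio = (L_lighter + 0.05) / (L_darker + 0.05)
Ratio = (0.78023 + 0.05) / (0.13803 + 0.05) = 0.83023 / 0.18803 ≈ 4.4154
Ratio ≈ 4.42:1


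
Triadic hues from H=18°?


Triadic: equally spaced at 120° intervals
H1 = 18°
H2 = (18 + 120) mod 360 = 138°
H3 = (18 + 240) mod 360 = 258°
Triadic = 18°, 138°, 258°


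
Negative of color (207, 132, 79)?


Invert: (255-R, 255-G, 255-B)
R: 255-207 = 48
G: 255-132 = 123
B: 255-79 = 176
= RGB(48, 123, 176)


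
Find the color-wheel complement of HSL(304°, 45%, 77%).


Complement = opposite side of color wheel = hue + 180°
H' = (304 + 180) mod 360 = 124°
S and L unchanged.
= HSL(124°, 45%, 77%)


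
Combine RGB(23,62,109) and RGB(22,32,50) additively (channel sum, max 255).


Additive: each channel = min(255, C₁+C₂)
R: 23+22 = 45 → 45
G: 62+32 = 94 → 94
B: 109+50 = 159 → 159
= RGB(45, 94, 159)


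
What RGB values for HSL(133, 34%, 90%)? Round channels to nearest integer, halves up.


H=133°, S=0.34, L=0.90
C = (1-|2L-1|)×S = (1-|0.80|)×0.34 = 0.068
H' = H/60 = 133/60 ≈ 2.2167; X = C×(1-|H' mod 2 - 1|) ≈ 0.0147
m = L - C/2 = 0.90 - 0.034 = 0.866
Sector ⌊H'⌋ = 2 → (R',G',B') = (0.0, 0.068, ≈0.0147)
RGB = ((R'+m)×255, (G'+m)×255, (B'+m)×255) = (220.83, 238.17, 224.587)
Round half up → RGB(221, 238, 225)


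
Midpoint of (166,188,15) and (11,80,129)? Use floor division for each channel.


Midpoint: each channel = ⌊(C₁+C₂)/2⌋
R: ⌊(166+11)/2⌋ = 88
G: ⌊(188+80)/2⌋ = 134
B: ⌊(15+129)/2⌋ = 72
= RGB(88, 134, 72)


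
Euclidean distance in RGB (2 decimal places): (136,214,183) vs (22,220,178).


d = √[(R₁-R₂)² + (G₁-G₂)² + (B₁-B₂)²]
d = √[(136-22)² + (214-220)² + (183-178)²]
d = √[12996 + 36 + 25]
d = √13057
d ≈ 114.27


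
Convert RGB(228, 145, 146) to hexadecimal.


R = 228 → E4 (hex)
G = 145 → 91 (hex)
B = 146 → 92 (hex)
Hex = #E49192


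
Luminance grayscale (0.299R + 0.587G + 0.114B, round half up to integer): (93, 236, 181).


Gray = 0.299×R + 0.587×G + 0.114×B
Gray = 0.299×93 + 0.587×236 + 0.114×181
Gray = 27.807 + 138.532 + 20.634
Gray = 186.973 → round half up → 187
Gray = 187


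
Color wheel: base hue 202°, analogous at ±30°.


Base hue: 202°
Left analog: (202 - 30) mod 360 = 172°
Right analog: (202 + 30) mod 360 = 232°
Analogous hues = 172° and 232°


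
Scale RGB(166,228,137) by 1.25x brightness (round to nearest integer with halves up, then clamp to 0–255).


Multiply each channel by 1.25, round half up, clamp to [0, 255]
R: 166×1.25 = 207.5 → round → 208
G: 228×1.25 = 285 → clamp → 255
B: 137×1.25 = 171.25 → round → 171
= RGB(208, 255, 171)


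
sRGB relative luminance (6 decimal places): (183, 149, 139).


Linearize each channel (sRGB transfer function): c = v/255; c_lin = c/12.92 if c ≤ 0.04045, else ((c+0.055)/1.055)^2.4
  R: 183/255 ≈ 0.717647 > 0.04045 → ((0.717647+0.055)/1.055)^2.4 ≈ 0.473531
  G: 149/255 ≈ 0.584314 > 0.04045 → ((0.584314+0.055)/1.055)^2.4 ≈ 0.300544
  B: 139/255 ≈ 0.545098 > 0.04045 → ((0.545098+0.055)/1.055)^2.4 ≈ 0.258183
R_lin = 0.473531, G_lin = 0.300544, B_lin = 0.258183
L = 0.2126×R + 0.7152×G + 0.0722×B
L = 0.2126×0.473531 + 0.7152×0.300544 + 0.0722×0.258183
L ≈ 0.334263


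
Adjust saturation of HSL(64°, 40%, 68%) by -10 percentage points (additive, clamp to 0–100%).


Original S = 40%
Adjustment = -10 percentage points
New S = 40 + (-10) = 30
Clamp to [0, 100] → 30
= HSL(64°, 30%, 68%)


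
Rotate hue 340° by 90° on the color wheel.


New hue = (H + rotation) mod 360
New hue = (340 + 90) mod 360
= 430 mod 360
= 70°


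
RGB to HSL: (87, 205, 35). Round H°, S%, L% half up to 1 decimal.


Normalize: R'=87/255≈0.3412, G'=205/255≈0.8039, B'=35/255≈0.1373
Max=205/255, Min=35/255, Δ=Max-Min=170/255
L = (Max+Min)/2 = (205+35)/510 = 240/510 = 0.47058… → L = 47.1%
L ≤ 0.5 → S = Δ/(Max+Min) = 170/(205+35) = 170/240 = 0.70833… → S = 70.8%
(the 1/255 factors cancel in S and H, so raw channel differences can be used)
Max is G' → H = 60 × ((B-R)/Δ + 2) = 60 × ((35-87)/170 + 2)
  -52/170 + 2 = -0.3058… + 2 = 1.6941…
  H = 60 × 1.6941… = 101.647…° → H = 101.6°
= HSL(101.6°, 70.8%, 47.1%)


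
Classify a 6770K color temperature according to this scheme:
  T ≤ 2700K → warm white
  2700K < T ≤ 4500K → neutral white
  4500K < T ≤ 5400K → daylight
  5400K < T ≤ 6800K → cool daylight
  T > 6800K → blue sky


Temperature: 6770K
5400K < 6770K ≤ 6800K → cool daylight
Classification: cool daylight


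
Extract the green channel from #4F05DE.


Color: #4F05DE
R = 4F = 79
G = 05 = 5
B = DE = 222
Green = 5


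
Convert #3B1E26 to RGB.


3B → 59 (R)
1E → 30 (G)
26 → 38 (B)
= RGB(59, 30, 38)


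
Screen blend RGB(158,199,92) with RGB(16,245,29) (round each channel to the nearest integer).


Screen: C = 255 - (255-A)×(255-B)/255, rounded to nearest integer
R: 255 - (255-158)×(255-16)/255 = 255 - 23183/255 ≈ 255 - 90.914 = 164.086 → 164
G: 255 - (255-199)×(255-245)/255 = 255 - 560/255 ≈ 255 - 2.196 = 252.804 → 253
B: 255 - (255-92)×(255-29)/255 = 255 - 36838/255 ≈ 255 - 144.463 = 110.537 → 111
= RGB(164, 253, 111)


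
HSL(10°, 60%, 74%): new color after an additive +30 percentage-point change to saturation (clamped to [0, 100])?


Original S = 60%
Adjustment = +30 percentage points
New S = 60 + (30) = 90
Clamp to [0, 100] → 90
= HSL(10°, 90%, 74%)


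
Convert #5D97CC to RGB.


5D → 93 (R)
97 → 151 (G)
CC → 204 (B)
= RGB(93, 151, 204)


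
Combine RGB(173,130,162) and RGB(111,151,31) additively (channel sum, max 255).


Additive: each channel = min(255, C₁+C₂)
R: 173+111 = 284 → 255
G: 130+151 = 281 → 255
B: 162+31 = 193 → 193
= RGB(255, 255, 193)


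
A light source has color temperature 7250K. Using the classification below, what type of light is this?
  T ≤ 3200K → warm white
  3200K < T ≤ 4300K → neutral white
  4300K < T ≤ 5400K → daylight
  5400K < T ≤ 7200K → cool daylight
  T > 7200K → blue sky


Temperature: 7250K
7250K > 7200K → blue sky
Classification: blue sky


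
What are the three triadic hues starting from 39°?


Triadic: equally spaced at 120° intervals
H1 = 39°
H2 = (39 + 120) mod 360 = 159°
H3 = (39 + 240) mod 360 = 279°
Triadic = 39°, 159°, 279°


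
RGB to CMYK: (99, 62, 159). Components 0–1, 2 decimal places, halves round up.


R'=99/255≈0.3882, G'=62/255≈0.2431, B'=159/255≈0.6235
K = 1 - max(R',G',B') = 1 - 159/255 = 96/255 = 0.37647… → 0.38
(1-R'-K)/(1-K) simplifies to (max-R)/max with max = 159:
C = (159-99)/159 = 60/159 = 0.37735… → 0.38
M = (159-62)/159 = 97/159 = 0.61006… → 0.61
Y = (159-159)/159 = 0/159 = 0 → 0.00
= CMYK(0.38, 0.61, 0.00, 0.38)


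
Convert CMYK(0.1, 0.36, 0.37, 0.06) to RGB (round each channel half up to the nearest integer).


R = 255 × (1-C) × (1-K) = 255 × 0.90 × 0.94 = 215.73 → 216
G = 255 × (1-M) × (1-K) = 255 × 0.64 × 0.94 = 153.408 → 153
B = 255 × (1-Y) × (1-K) = 255 × 0.63 × 0.94 = 151.011 → 151
= RGB(216, 153, 151)


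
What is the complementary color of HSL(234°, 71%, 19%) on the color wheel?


Complement = opposite side of color wheel = hue + 180°
H' = (234 + 180) mod 360 = 54°
S and L unchanged.
= HSL(54°, 71%, 19%)


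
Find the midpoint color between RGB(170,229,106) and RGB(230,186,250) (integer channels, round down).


Midpoint: each channel = ⌊(C₁+C₂)/2⌋
R: ⌊(170+230)/2⌋ = 200
G: ⌊(229+186)/2⌋ = 207
B: ⌊(106+250)/2⌋ = 178
= RGB(200, 207, 178)


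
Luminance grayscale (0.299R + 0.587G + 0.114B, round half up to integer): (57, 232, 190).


Gray = 0.299×R + 0.587×G + 0.114×B
Gray = 0.299×57 + 0.587×232 + 0.114×190
Gray = 17.043 + 136.184 + 21.660
Gray = 174.887 → round half up → 175
Gray = 175


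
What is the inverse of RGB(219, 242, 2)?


Invert: (255-R, 255-G, 255-B)
R: 255-219 = 36
G: 255-242 = 13
B: 255-2 = 253
= RGB(36, 13, 253)


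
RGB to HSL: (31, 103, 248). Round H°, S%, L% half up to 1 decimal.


Normalize: R'=31/255≈0.1216, G'=103/255≈0.4039, B'=248/255≈0.9725
Max=248/255, Min=31/255, Δ=Max-Min=217/255
L = (Max+Min)/2 = (248+31)/510 = 279/510 = 0.54705… → L = 54.7%
L > 0.5 → S = Δ/(2-Max-Min) = 217/(510-248-31) = 217/231 = 0.93939… → S = 93.9%
(the 1/255 factors cancel in S and H, so raw channel differences can be used)
Max is B' → H = 60 × ((R-G)/Δ + 4) = 60 × ((31-103)/217 + 4)
  -72/217 + 4 = -0.3317… + 4 = 3.6682…
  H = 60 × 3.6682… = 220.092…° → H = 220.1°
= HSL(220.1°, 93.9%, 54.7%)


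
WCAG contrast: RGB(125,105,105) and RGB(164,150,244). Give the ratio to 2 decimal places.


Linearize each sRGB channel c=v/255: c/12.92 if c ≤ 0.04045 else ((c+0.055)/1.055)^2.4
L = 0.2126×R_lin + 0.7152×G_lin + 0.0722×B_lin
Color 1 (125,105,105):
  R=125: 125/255≈0.4902 > 0.04045 → ((0.4902+0.055)/1.055)^2.4 ≈ 0.20508
  G=105: 105/255≈0.4118 > 0.04045 → ((0.4118+0.055)/1.055)^2.4 ≈ 0.14126
  B=105: 105/255≈0.4118 > 0.04045 → ((0.4118+0.055)/1.055)^2.4 ≈ 0.14126
  L1 = 0.2126×0.20508 + 0.7152×0.14126 + 0.0722×0.14126 ≈ 0.15483
Color 2 (164,150,244):
  R=164: 164/255≈0.6431 > 0.04045 → ((0.6431+0.055)/1.055)^2.4 ≈ 0.37124
  G=150: 150/255≈0.5882 > 0.04045 → ((0.5882+0.055)/1.055)^2.4 ≈ 0.30499
  B=244: 244/255≈0.9569 > 0.04045 → ((0.9569+0.055)/1.055)^2.4 ≈ 0.90466
  L2 = 0.2126×0.37124 + 0.7152×0.30499 + 0.0722×0.90466 ≈ 0.36237
Lighter = 0.36237, Darker = 0.15483
Ratio = (L_lighter + 0.05) / (L_darker + 0.05)
Ratio = (0.36237 + 0.05) / (0.15483 + 0.05) = 0.41237 / 0.20483 ≈ 2.0132
Ratio ≈ 2.01:1


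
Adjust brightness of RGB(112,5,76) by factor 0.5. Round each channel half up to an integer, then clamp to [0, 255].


Multiply each channel by 0.5, round half up, clamp to [0, 255]
R: 112×0.5 = 56
G: 5×0.5 = 2.5 → round → 3
B: 76×0.5 = 38
= RGB(56, 3, 38)


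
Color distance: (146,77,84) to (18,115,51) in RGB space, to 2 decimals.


d = √[(R₁-R₂)² + (G₁-G₂)² + (B₁-B₂)²]
d = √[(146-18)² + (77-115)² + (84-51)²]
d = √[16384 + 1444 + 1089]
d = √18917
d ≈ 137.54


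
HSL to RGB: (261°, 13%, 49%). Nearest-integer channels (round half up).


H=261°, S=0.13, L=0.49
C = (1-|2L-1|)×S = (1-|-0.02|)×0.13 = 0.1274
H' = H/60 = 261/60 ≈ 4.3500; X = C×(1-|H' mod 2 - 1|) = 0.04459
m = L - C/2 = 0.49 - 0.0637 = 0.4263
Sector ⌊H'⌋ = 4 → (R',G',B') = (0.04459, 0.0, 0.1274)
RGB = ((R'+m)×255, (G'+m)×255, (B'+m)×255) = (120.07695, 108.7065, 141.1935)
Round half up → RGB(120, 109, 141)


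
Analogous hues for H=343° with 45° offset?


Base hue: 343°
Left analog: (343 - 45) mod 360 = 298°
Right analog: (343 + 45) mod 360 = 28°
Analogous hues = 298° and 28°


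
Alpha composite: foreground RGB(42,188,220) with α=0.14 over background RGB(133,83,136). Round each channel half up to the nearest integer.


C = α×F + (1-α)×B, with 1-α = 0.86
R: 0.14×42 + 0.86×133 = 5.88 + 114.38 = 120.26 → 120
G: 0.14×188 + 0.86×83 = 26.32 + 71.38 = 97.70 → 98
B: 0.14×220 + 0.86×136 = 30.80 + 116.96 = 147.76 → 148
= RGB(120, 98, 148)


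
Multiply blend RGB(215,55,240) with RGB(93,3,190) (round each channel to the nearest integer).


Multiply: C = A×B/255, rounded to nearest integer
R: 215×93/255 = 19995/255 ≈ 78.412 → 78
G: 55×3/255 = 165/255 ≈ 0.647 → 1
B: 240×190/255 = 45600/255 ≈ 178.824 → 179
= RGB(78, 1, 179)


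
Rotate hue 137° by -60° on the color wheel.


New hue = (H + rotation) mod 360
New hue = (137 -60) mod 360
= 77 mod 360
= 77°


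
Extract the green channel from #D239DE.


Color: #D239DE
R = D2 = 210
G = 39 = 57
B = DE = 222
Green = 57


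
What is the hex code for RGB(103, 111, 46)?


R = 103 → 67 (hex)
G = 111 → 6F (hex)
B = 46 → 2E (hex)
Hex = #676F2E


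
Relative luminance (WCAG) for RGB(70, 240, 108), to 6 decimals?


Linearize each channel (sRGB transfer function): c = v/255; c_lin = c/12.92 if c ≤ 0.04045, else ((c+0.055)/1.055)^2.4
  R: 70/255 ≈ 0.274510 > 0.04045 → ((0.274510+0.055)/1.055)^2.4 ≈ 0.061246
  G: 240/255 ≈ 0.941176 > 0.04045 → ((0.941176+0.055)/1.055)^2.4 ≈ 0.871367
  B: 108/255 ≈ 0.423529 > 0.04045 → ((0.423529+0.055)/1.055)^2.4 ≈ 0.149960
R_lin = 0.061246, G_lin = 0.871367, B_lin = 0.149960
L = 0.2126×R + 0.7152×G + 0.0722×B
L = 0.2126×0.061246 + 0.7152×0.871367 + 0.0722×0.149960
L ≈ 0.647050


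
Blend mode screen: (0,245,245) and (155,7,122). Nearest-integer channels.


Screen: C = 255 - (255-A)×(255-B)/255, rounded to nearest integer
R: 255 - (255-0)×(255-155)/255 = 255 - 25500/255 ≈ 255 - 100.000 = 155.000 → 155
G: 255 - (255-245)×(255-7)/255 = 255 - 2480/255 ≈ 255 - 9.725 = 245.275 → 245
B: 255 - (255-245)×(255-122)/255 = 255 - 1330/255 ≈ 255 - 5.216 = 249.784 → 250
= RGB(155, 245, 250)
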